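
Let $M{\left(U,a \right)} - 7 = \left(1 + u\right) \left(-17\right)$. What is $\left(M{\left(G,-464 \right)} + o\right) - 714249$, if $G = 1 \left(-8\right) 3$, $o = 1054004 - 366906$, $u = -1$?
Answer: $-27144$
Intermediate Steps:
$o = 687098$ ($o = 1054004 - 366906 = 687098$)
$G = -24$ ($G = \left(-8\right) 3 = -24$)
$M{\left(U,a \right)} = 7$ ($M{\left(U,a \right)} = 7 + \left(1 - 1\right) \left(-17\right) = 7 + 0 \left(-17\right) = 7 + 0 = 7$)
$\left(M{\left(G,-464 \right)} + o\right) - 714249 = \left(7 + 687098\right) - 714249 = 687105 - 714249 = -27144$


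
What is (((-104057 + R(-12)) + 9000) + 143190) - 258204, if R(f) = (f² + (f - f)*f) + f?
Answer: -209939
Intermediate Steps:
R(f) = f + f² (R(f) = (f² + 0*f) + f = (f² + 0) + f = f² + f = f + f²)
(((-104057 + R(-12)) + 9000) + 143190) - 258204 = (((-104057 - 12*(1 - 12)) + 9000) + 143190) - 258204 = (((-104057 - 12*(-11)) + 9000) + 143190) - 258204 = (((-104057 + 132) + 9000) + 143190) - 258204 = ((-103925 + 9000) + 143190) - 258204 = (-94925 + 143190) - 258204 = 48265 - 258204 = -209939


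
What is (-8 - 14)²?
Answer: 484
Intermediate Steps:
(-8 - 14)² = (-22)² = 484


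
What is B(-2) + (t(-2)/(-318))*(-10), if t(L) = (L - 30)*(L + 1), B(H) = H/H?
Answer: 319/159 ≈ 2.0063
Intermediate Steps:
B(H) = 1
t(L) = (1 + L)*(-30 + L) (t(L) = (-30 + L)*(1 + L) = (1 + L)*(-30 + L))
B(-2) + (t(-2)/(-318))*(-10) = 1 + ((-30 + (-2)² - 29*(-2))/(-318))*(-10) = 1 + ((-30 + 4 + 58)*(-1/318))*(-10) = 1 + (32*(-1/318))*(-10) = 1 - 16/159*(-10) = 1 + 160/159 = 319/159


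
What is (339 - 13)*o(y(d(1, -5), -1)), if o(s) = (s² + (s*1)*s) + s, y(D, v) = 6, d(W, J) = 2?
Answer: 25428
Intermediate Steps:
o(s) = s + 2*s² (o(s) = (s² + s*s) + s = (s² + s²) + s = 2*s² + s = s + 2*s²)
(339 - 13)*o(y(d(1, -5), -1)) = (339 - 13)*(6*(1 + 2*6)) = 326*(6*(1 + 12)) = 326*(6*13) = 326*78 = 25428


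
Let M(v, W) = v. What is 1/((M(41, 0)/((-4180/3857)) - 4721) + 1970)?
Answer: -220/613543 ≈ -0.00035857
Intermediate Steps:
1/((M(41, 0)/((-4180/3857)) - 4721) + 1970) = 1/((41/((-4180/3857)) - 4721) + 1970) = 1/((41/((-4180*1/3857)) - 4721) + 1970) = 1/((41/(-220/203) - 4721) + 1970) = 1/((41*(-203/220) - 4721) + 1970) = 1/((-8323/220 - 4721) + 1970) = 1/(-1046943/220 + 1970) = 1/(-613543/220) = -220/613543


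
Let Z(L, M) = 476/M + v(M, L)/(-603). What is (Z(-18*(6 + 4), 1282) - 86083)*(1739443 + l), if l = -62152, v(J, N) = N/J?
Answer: -6200929135942695/42947 ≈ -1.4439e+11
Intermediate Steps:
Z(L, M) = 476/M - L/(603*M) (Z(L, M) = 476/M + (L/M)/(-603) = 476/M + (L/M)*(-1/603) = 476/M - L/(603*M))
(Z(-18*(6 + 4), 1282) - 86083)*(1739443 + l) = ((1/603)*(287028 - (-18)*(6 + 4))/1282 - 86083)*(1739443 - 62152) = ((1/603)*(1/1282)*(287028 - (-18)*10) - 86083)*1677291 = ((1/603)*(1/1282)*(287028 - 1*(-180)) - 86083)*1677291 = ((1/603)*(1/1282)*(287028 + 180) - 86083)*1677291 = ((1/603)*(1/1282)*287208 - 86083)*1677291 = (15956/42947 - 86083)*1677291 = -3696990645/42947*1677291 = -6200929135942695/42947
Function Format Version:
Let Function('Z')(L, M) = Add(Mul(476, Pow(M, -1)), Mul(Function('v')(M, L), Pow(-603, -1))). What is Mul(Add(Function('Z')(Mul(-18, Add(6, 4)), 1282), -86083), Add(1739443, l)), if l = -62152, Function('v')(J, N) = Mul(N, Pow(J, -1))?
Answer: Rational(-6200929135942695, 42947) ≈ -1.4439e+11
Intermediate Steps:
Function('Z')(L, M) = Add(Mul(476, Pow(M, -1)), Mul(Rational(-1, 603), L, Pow(M, -1))) (Function('Z')(L, M) = Add(Mul(476, Pow(M, -1)), Mul(Mul(L, Pow(M, -1)), Pow(-603, -1))) = Add(Mul(476, Pow(M, -1)), Mul(Mul(L, Pow(M, -1)), Rational(-1, 603))) = Add(Mul(476, Pow(M, -1)), Mul(Rational(-1, 603), L, Pow(M, -1))))
Mul(Add(Function('Z')(Mul(-18, Add(6, 4)), 1282), -86083), Add(1739443, l)) = Mul(Add(Mul(Rational(1, 603), Pow(1282, -1), Add(287028, Mul(-1, Mul(-18, Add(6, 4))))), -86083), Add(1739443, -62152)) = Mul(Add(Mul(Rational(1, 603), Rational(1, 1282), Add(287028, Mul(-1, Mul(-18, 10)))), -86083), 1677291) = Mul(Add(Mul(Rational(1, 603), Rational(1, 1282), Add(287028, Mul(-1, -180))), -86083), 1677291) = Mul(Add(Mul(Rational(1, 603), Rational(1, 1282), Add(287028, 180)), -86083), 1677291) = Mul(Add(Mul(Rational(1, 603), Rational(1, 1282), 287208), -86083), 1677291) = Mul(Add(Rational(15956, 42947), -86083), 1677291) = Mul(Rational(-3696990645, 42947), 1677291) = Rational(-6200929135942695, 42947)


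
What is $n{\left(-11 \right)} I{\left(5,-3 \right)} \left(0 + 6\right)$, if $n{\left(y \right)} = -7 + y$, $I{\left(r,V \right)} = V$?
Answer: $324$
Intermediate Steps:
$n{\left(-11 \right)} I{\left(5,-3 \right)} \left(0 + 6\right) = \left(-7 - 11\right) \left(- 3 \left(0 + 6\right)\right) = - 18 \left(\left(-3\right) 6\right) = \left(-18\right) \left(-18\right) = 324$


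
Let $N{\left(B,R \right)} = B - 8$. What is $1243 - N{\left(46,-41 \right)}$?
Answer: $1205$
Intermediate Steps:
$N{\left(B,R \right)} = -8 + B$
$1243 - N{\left(46,-41 \right)} = 1243 - \left(-8 + 46\right) = 1243 - 38 = 1205$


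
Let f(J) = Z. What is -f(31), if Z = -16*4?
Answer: 64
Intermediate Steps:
Z = -64
f(J) = -64
-f(31) = -1*(-64) = 64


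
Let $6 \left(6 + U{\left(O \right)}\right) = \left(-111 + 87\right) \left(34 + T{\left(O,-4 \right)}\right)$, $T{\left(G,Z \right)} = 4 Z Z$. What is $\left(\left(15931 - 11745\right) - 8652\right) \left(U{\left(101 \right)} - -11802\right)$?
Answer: $-50930264$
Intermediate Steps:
$T{\left(G,Z \right)} = 4 Z^{2}$
$U{\left(O \right)} = -398$ ($U{\left(O \right)} = -6 + \frac{\left(-111 + 87\right) \left(34 + 4 \left(-4\right)^{2}\right)}{6} = -6 + \frac{\left(-24\right) \left(34 + 4 \cdot 16\right)}{6} = -6 + \frac{\left(-24\right) \left(34 + 64\right)}{6} = -6 + \frac{\left(-24\right) 98}{6} = -6 + \frac{1}{6} \left(-2352\right) = -6 - 392 = -398$)
$\left(\left(15931 - 11745\right) - 8652\right) \left(U{\left(101 \right)} - -11802\right) = \left(\left(15931 - 11745\right) - 8652\right) \left(-398 - -11802\right) = \left(4186 - 8652\right) \left(-398 + 11802\right) = \left(-4466\right) 11404 = -50930264$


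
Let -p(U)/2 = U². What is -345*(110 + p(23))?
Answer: 327060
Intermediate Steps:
p(U) = -2*U²
-345*(110 + p(23)) = -345*(110 - 2*23²) = -345*(110 - 2*529) = -345*(110 - 1058) = -345*(-948) = 327060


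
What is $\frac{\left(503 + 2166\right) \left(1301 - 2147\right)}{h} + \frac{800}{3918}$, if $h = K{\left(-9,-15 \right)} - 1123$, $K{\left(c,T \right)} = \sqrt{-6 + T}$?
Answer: $\frac{2483975083559}{1235296425} + \frac{1128987 i \sqrt{21}}{630575} \approx 2010.8 + 8.2047 i$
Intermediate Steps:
$h = -1123 + i \sqrt{21}$ ($h = \sqrt{-6 - 15} - 1123 = \sqrt{-21} - 1123 = i \sqrt{21} - 1123 = -1123 + i \sqrt{21} \approx -1123.0 + 4.5826 i$)
$\frac{\left(503 + 2166\right) \left(1301 - 2147\right)}{h} + \frac{800}{3918} = \frac{\left(503 + 2166\right) \left(1301 - 2147\right)}{-1123 + i \sqrt{21}} + \frac{800}{3918} = \frac{2669 \left(-846\right)}{-1123 + i \sqrt{21}} + 800 \cdot \frac{1}{3918} = - \frac{2257974}{-1123 + i \sqrt{21}} + \frac{400}{1959} = \frac{400}{1959} - \frac{2257974}{-1123 + i \sqrt{21}}$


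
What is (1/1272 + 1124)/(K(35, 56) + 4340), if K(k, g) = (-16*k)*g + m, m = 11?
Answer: -1429729/34355448 ≈ -0.041616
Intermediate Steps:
K(k, g) = 11 - 16*g*k (K(k, g) = (-16*k)*g + 11 = -16*g*k + 11 = 11 - 16*g*k)
(1/1272 + 1124)/(K(35, 56) + 4340) = (1/1272 + 1124)/((11 - 16*56*35) + 4340) = (1/1272 + 1124)/((11 - 31360) + 4340) = 1429729/(1272*(-31349 + 4340)) = (1429729/1272)/(-27009) = (1429729/1272)*(-1/27009) = -1429729/34355448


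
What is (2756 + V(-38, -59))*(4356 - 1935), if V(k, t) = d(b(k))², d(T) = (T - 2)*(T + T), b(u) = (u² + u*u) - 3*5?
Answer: 658858901365320552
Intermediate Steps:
b(u) = -15 + 2*u² (b(u) = (u² + u²) - 15 = 2*u² - 15 = -15 + 2*u²)
d(T) = 2*T*(-2 + T) (d(T) = (-2 + T)*(2*T) = 2*T*(-2 + T))
V(k, t) = 4*(-17 + 2*k²)²*(-15 + 2*k²)² (V(k, t) = (2*(-15 + 2*k²)*(-2 + (-15 + 2*k²)))² = (2*(-15 + 2*k²)*(-17 + 2*k²))² = (2*(-17 + 2*k²)*(-15 + 2*k²))² = 4*(-17 + 2*k²)²*(-15 + 2*k²)²)
(2756 + V(-38, -59))*(4356 - 1935) = (2756 + 4*(-17 + 2*(-38)²)²*(-15 + 2*(-38)²)²)*(4356 - 1935) = (2756 + 4*(-17 + 2*1444)²*(-15 + 2*1444)²)*2421 = (2756 + 4*(-17 + 2888)²*(-15 + 2888)²)*2421 = (2756 + 4*2871²*2873²)*2421 = (2756 + 4*8242641*8254129)*2421 = (2756 + 272143288458756)*2421 = 272143288461512*2421 = 658858901365320552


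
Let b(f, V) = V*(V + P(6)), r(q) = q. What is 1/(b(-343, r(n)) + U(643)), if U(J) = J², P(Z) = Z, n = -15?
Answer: 1/413584 ≈ 2.4179e-6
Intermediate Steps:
b(f, V) = V*(6 + V) (b(f, V) = V*(V + 6) = V*(6 + V))
1/(b(-343, r(n)) + U(643)) = 1/(-15*(6 - 15) + 643²) = 1/(-15*(-9) + 413449) = 1/(135 + 413449) = 1/413584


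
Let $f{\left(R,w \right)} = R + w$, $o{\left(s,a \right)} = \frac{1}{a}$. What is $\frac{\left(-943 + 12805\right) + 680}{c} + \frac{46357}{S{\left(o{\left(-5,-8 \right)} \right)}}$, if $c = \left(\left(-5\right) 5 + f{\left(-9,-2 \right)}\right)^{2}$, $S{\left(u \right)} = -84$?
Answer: $- \frac{2459381}{4536} \approx -542.19$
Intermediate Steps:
$c = 1296$ ($c = \left(\left(-5\right) 5 - 11\right)^{2} = \left(-25 - 11\right)^{2} = \left(-36\right)^{2} = 1296$)
$\frac{\left(-943 + 12805\right) + 680}{c} + \frac{46357}{S{\left(o{\left(-5,-8 \right)} \right)}} = \frac{\left(-943 + 12805\right) + 680}{1296} + \frac{46357}{-84} = \left(11862 + 680\right) \frac{1}{1296} + 46357 \left(- \frac{1}{84}\right) = 12542 \cdot \frac{1}{1296} - \frac{46357}{84} = \frac{6271}{648} - \frac{46357}{84} = - \frac{2459381}{4536}$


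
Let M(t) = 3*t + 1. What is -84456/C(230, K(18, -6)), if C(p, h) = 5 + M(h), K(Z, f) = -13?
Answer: 28152/11 ≈ 2559.3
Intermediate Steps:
M(t) = 1 + 3*t
C(p, h) = 6 + 3*h (C(p, h) = 5 + (1 + 3*h) = 6 + 3*h)
-84456/C(230, K(18, -6)) = -84456/(6 + 3*(-13)) = -84456/(6 - 39) = -84456/(-33) = -84456*(-1/33) = 28152/11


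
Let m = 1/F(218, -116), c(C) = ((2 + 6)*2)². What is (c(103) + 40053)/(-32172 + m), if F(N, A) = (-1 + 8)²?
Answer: -1975141/1576427 ≈ -1.2529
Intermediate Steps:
c(C) = 256 (c(C) = (8*2)² = 16² = 256)
F(N, A) = 49 (F(N, A) = 7² = 49)
m = 1/49 ≈ 0.020408
(c(103) + 40053)/(-32172 + m) = (256 + 40053)/(-32172 + 1/49) = 40309/(-1576427/49) = 40309*(-49/1576427) = -1975141/1576427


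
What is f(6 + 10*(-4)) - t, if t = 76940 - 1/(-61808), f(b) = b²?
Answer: -4684057473/61808 ≈ -75784.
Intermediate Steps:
t = 4755507521/61808 (t = 76940 - 1*(-1/61808) = 76940 + 1/61808 = 4755507521/61808 ≈ 76940.)
f(6 + 10*(-4)) - t = (6 + 10*(-4))² - 1*4755507521/61808 = (6 - 40)² - 4755507521/61808 = (-34)² - 4755507521/61808 = 1156 - 4755507521/61808 = -4684057473/61808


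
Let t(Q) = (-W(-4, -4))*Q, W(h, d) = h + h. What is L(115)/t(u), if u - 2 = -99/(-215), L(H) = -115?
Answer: -1075/184 ≈ -5.8424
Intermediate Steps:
W(h, d) = 2*h
u = 529/215 (u = 2 - 99/(-215) = 2 - 99*(-1/215) = 2 + 99/215 = 529/215 ≈ 2.4605)
t(Q) = 8*Q (t(Q) = (-2*(-4))*Q = (-1*(-8))*Q = 8*Q)
L(115)/t(u) = -115/(8*(529/215)) = -115/4232/215 = -115*215/4232 = -1075/184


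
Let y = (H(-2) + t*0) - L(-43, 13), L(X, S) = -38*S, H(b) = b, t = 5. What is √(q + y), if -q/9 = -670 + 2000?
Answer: I*√11478 ≈ 107.14*I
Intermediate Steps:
q = -11970 (q = -9*(-670 + 2000) = -9*1330 = -11970)
y = 492 (y = (-2 + 5*0) - (-38)*13 = (-2 + 0) - 1*(-494) = -2 + 494 = 492)
√(q + y) = √(-11970 + 492) = √(-11478) = I*√11478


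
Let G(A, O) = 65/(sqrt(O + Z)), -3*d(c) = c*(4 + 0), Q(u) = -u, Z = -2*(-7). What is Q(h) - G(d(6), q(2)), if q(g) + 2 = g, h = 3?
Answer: -3 - 65*sqrt(14)/14 ≈ -20.372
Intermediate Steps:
Z = 14
q(g) = -2 + g
d(c) = -4*c/3 (d(c) = -c*(4 + 0)/3 = -c*4/3 = -4*c/3)
G(A, O) = 65/sqrt(14 + O) (G(A, O) = 65/(sqrt(O + 14)) = 65/(sqrt(14 + O)) = 65/sqrt(14 + O))
Q(h) - G(d(6), q(2)) = -1*3 - 65/sqrt(14 + (-2 + 2)) = -3 - 65/sqrt(14 + 0) = -3 - 65/sqrt(14) = -3 - 65*sqrt(14)/14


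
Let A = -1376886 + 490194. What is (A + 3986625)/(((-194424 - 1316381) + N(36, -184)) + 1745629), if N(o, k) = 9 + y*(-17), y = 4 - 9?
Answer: 344437/26102 ≈ 13.196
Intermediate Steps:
A = -886692
y = -5
N(o, k) = 94 (N(o, k) = 9 - 5*(-17) = 9 + 85 = 94)
(A + 3986625)/(((-194424 - 1316381) + N(36, -184)) + 1745629) = (-886692 + 3986625)/(((-194424 - 1316381) + 94) + 1745629) = 3099933/((-1510805 + 94) + 1745629) = 3099933/(-1510711 + 1745629) = 3099933/234918 = 3099933*(1/234918) = 344437/26102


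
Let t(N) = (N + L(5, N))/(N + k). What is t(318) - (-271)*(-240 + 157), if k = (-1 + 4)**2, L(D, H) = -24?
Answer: -2451639/109 ≈ -22492.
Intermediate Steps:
k = 9 (k = 3**2 = 9)
t(N) = (-24 + N)/(9 + N) (t(N) = (N - 24)/(N + 9) = (-24 + N)/(9 + N))
t(318) - (-271)*(-240 + 157) = (-24 + 318)/(9 + 318) - (-271)*(-240 + 157) = 294/327 - (-271)*(-83) = (1/327)*294 - 1*22493 = 98/109 - 22493 = -2451639/109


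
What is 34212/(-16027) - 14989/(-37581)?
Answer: -1045492469/602310687 ≈ -1.7358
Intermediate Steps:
34212/(-16027) - 14989/(-37581) = 34212*(-1/16027) - 14989*(-1/37581) = -34212/16027 + 14989/37581 = -1045492469/602310687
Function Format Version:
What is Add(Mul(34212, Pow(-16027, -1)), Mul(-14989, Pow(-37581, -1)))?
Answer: Rational(-1045492469, 602310687) ≈ -1.7358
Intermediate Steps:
Add(Mul(34212, Pow(-16027, -1)), Mul(-14989, Pow(-37581, -1))) = Add(Mul(34212, Rational(-1, 16027)), Mul(-14989, Rational(-1, 37581))) = Add(Rational(-34212, 16027), Rational(14989, 37581)) = Rational(-1045492469, 602310687)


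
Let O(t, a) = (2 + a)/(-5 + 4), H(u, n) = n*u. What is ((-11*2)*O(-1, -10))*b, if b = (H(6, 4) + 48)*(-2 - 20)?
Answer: 278784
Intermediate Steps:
O(t, a) = -2 - a (O(t, a) = (2 + a)/(-1) = (2 + a)*(-1) = -2 - a)
b = -1584 (b = (4*6 + 48)*(-2 - 20) = (24 + 48)*(-22) = 72*(-22) = -1584)
((-11*2)*O(-1, -10))*b = ((-11*2)*(-2 - 1*(-10)))*(-1584) = -22*(-2 + 10)*(-1584) = -22*8*(-1584) = -176*(-1584) = 278784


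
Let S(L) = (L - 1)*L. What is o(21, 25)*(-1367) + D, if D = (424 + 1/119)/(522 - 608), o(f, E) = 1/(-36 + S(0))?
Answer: 6086713/184212 ≈ 33.042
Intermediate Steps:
S(L) = L*(-1 + L) (S(L) = (-1 + L)*L = L*(-1 + L))
o(f, E) = -1/36 (o(f, E) = 1/(-36 + 0*(-1 + 0)) = 1/(-36 + 0*(-1)) = 1/(-36 + 0) = 1/(-36) = -1/36)
D = -50457/10234 (D = (424 + 1/119)/(-86) = (50457/119)*(-1/86) = -50457/10234 ≈ -4.9303)
o(21, 25)*(-1367) + D = -1/36*(-1367) - 50457/10234 = 1367/36 - 50457/10234 = 6086713/184212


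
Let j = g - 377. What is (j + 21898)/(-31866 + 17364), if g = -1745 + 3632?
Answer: -11704/7251 ≈ -1.6141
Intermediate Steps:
g = 1887
j = 1510 (j = 1887 - 377 = 1510)
(j + 21898)/(-31866 + 17364) = (1510 + 21898)/(-31866 + 17364) = 23408/(-14502) = 23408*(-1/14502) = -11704/7251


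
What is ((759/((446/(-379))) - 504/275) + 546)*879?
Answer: -10868535261/122650 ≈ -88614.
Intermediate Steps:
((759/((446/(-379))) - 504/275) + 546)*879 = ((759/((446*(-1/379))) - 504*1/275) + 546)*879 = ((759/(-446/379) - 504/275) + 546)*879 = ((759*(-379/446) - 504/275) + 546)*879 = ((-287661/446 - 504/275) + 546)*879 = (-79331559/122650 + 546)*879 = -12364659/122650*879 = -10868535261/122650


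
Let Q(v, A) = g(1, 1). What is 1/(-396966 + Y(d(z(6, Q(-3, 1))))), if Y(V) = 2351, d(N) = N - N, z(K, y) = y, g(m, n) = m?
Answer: -1/394615 ≈ -2.5341e-6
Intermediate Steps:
Q(v, A) = 1
d(N) = 0
1/(-396966 + Y(d(z(6, Q(-3, 1))))) = 1/(-396966 + 2351) = 1/(-394615) = -1/394615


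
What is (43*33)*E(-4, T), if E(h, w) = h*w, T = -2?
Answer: 11352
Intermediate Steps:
(43*33)*E(-4, T) = (43*33)*(-4*(-2)) = 1419*8 = 11352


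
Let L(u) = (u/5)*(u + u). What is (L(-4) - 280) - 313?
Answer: -2933/5 ≈ -586.60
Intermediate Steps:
L(u) = 2*u**2/5 (L(u) = (u*(1/5))*(2*u) = (u/5)*(2*u) = 2*u**2/5)
(L(-4) - 280) - 313 = ((2/5)*(-4)**2 - 280) - 313 = ((2/5)*16 - 280) - 313 = (32/5 - 280) - 313 = -1368/5 - 313 = -2933/5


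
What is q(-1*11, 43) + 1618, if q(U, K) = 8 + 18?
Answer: 1644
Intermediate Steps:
q(U, K) = 26
q(-1*11, 43) + 1618 = 26 + 1618 = 1644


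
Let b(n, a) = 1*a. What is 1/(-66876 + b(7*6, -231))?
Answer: -1/67107 ≈ -1.4902e-5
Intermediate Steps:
b(n, a) = a
1/(-66876 + b(7*6, -231)) = 1/(-66876 - 231) = 1/(-67107) = -1/67107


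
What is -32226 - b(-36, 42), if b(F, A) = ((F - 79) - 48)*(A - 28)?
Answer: -29944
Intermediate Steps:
b(F, A) = (-127 + F)*(-28 + A) (b(F, A) = ((-79 + F) - 48)*(-28 + A) = (-127 + F)*(-28 + A))
-32226 - b(-36, 42) = -32226 - (3556 - 127*42 - 28*(-36) + 42*(-36)) = -32226 - (3556 - 5334 + 1008 - 1512) = -32226 - 1*(-2282) = -32226 + 2282 = -29944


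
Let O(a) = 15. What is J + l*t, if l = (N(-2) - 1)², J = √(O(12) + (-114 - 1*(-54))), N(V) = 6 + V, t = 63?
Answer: 567 + 3*I*√5 ≈ 567.0 + 6.7082*I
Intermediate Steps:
J = 3*I*√5 (J = √(15 + (-114 - 1*(-54))) = √(15 + (-114 + 54)) = √(15 - 60) = √(-45) = 3*I*√5 ≈ 6.7082*I)
l = 9 (l = ((6 - 2) - 1)² = (4 - 1)² = 3² = 9)
J + l*t = 3*I*√5 + 9*63 = 3*I*√5 + 567 = 567 + 3*I*√5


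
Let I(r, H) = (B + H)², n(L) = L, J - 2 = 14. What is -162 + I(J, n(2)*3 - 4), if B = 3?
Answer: -137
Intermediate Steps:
J = 16 (J = 2 + 14 = 16)
I(r, H) = (3 + H)²
-162 + I(J, n(2)*3 - 4) = -162 + (3 + (2*3 - 4))² = -162 + (3 + (6 - 4))² = -162 + (3 + 2)² = -162 + 5² = -162 + 25 = -137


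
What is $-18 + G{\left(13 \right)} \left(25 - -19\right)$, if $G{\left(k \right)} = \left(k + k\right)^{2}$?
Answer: $29726$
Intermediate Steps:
$G{\left(k \right)} = 4 k^{2}$ ($G{\left(k \right)} = \left(2 k\right)^{2} = 4 k^{2}$)
$-18 + G{\left(13 \right)} \left(25 - -19\right) = -18 + 4 \cdot 13^{2} \left(25 - -19\right) = -18 + 4 \cdot 169 \left(25 + 19\right) = -18 + 676 \cdot 44 = -18 + 29744 = 29726$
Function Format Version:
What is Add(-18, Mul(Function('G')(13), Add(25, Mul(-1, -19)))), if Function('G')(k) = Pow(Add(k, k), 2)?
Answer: 29726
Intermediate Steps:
Function('G')(k) = Mul(4, Pow(k, 2)) (Function('G')(k) = Pow(Mul(2, k), 2) = Mul(4, Pow(k, 2)))
Add(-18, Mul(Function('G')(13), Add(25, Mul(-1, -19)))) = Add(-18, Mul(Mul(4, Pow(13, 2)), Add(25, Mul(-1, -19)))) = Add(-18, Mul(Mul(4, 169), Add(25, 19))) = Add(-18, Mul(676, 44)) = Add(-18, 29744) = 29726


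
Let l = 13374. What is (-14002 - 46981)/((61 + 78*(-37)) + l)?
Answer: -60983/10549 ≈ -5.7809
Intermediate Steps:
(-14002 - 46981)/((61 + 78*(-37)) + l) = (-14002 - 46981)/((61 + 78*(-37)) + 13374) = -60983/((61 - 2886) + 13374) = -60983/(-2825 + 13374) = -60983/10549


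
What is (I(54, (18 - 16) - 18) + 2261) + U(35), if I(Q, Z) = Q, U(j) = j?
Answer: 2350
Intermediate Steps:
(I(54, (18 - 16) - 18) + 2261) + U(35) = (54 + 2261) + 35 = 2315 + 35 = 2350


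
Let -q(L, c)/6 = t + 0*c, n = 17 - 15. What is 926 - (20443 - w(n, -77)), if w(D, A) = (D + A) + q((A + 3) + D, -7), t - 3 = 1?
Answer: -19616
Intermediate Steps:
n = 2
t = 4 (t = 3 + 1 = 4)
q(L, c) = -24 (q(L, c) = -6*(4 + 0*c) = -6*(4 + 0) = -6*4 = -24)
w(D, A) = -24 + A + D (w(D, A) = (D + A) - 24 = (A + D) - 24 = -24 + A + D)
926 - (20443 - w(n, -77)) = 926 - (20443 - (-24 - 77 + 2)) = 926 - (20443 - 1*(-99)) = 926 - (20443 + 99) = 926 - 1*20542 = 926 - 20542 = -19616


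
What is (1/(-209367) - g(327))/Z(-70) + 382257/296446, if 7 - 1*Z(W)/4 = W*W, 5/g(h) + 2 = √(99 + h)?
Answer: 5901925463993969/4577026850994249 + 5*√426/8259384 ≈ 1.2895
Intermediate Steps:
g(h) = 5/(-2 + √(99 + h))
Z(W) = 28 - 4*W² (Z(W) = 28 - 4*W*W = 28 - 4*W²)
(1/(-209367) - g(327))/Z(-70) + 382257/296446 = (1/(-209367) - 5/(-2 + √(99 + 327)))/(28 - 4*(-70)²) + 382257/296446 = (-1/209367 - 5/(-2 + √426))/(28 - 4*4900) + 382257*(1/296446) = (-1/209367 - 5/(-2 + √426))/(28 - 19600) + 382257/296446 = (-1/209367 - 5/(-2 + √426))/(-19572) + 382257/296446 = (-1/209367 - 5/(-2 + √426))*(-1/19572) + 382257/296446 = (1/4097730924 + 5/(19572*(-2 + √426))) + 382257/296446 = 783193165055957/607377970748052 + 5/(19572*(-2 + √426))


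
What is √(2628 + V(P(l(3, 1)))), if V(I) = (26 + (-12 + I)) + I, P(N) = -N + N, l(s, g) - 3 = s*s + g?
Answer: √2642 ≈ 51.400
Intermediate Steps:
l(s, g) = 3 + g + s² (l(s, g) = 3 + (s*s + g) = 3 + (s² + g) = 3 + (g + s²) = 3 + g + s²)
P(N) = 0
V(I) = 14 + 2*I (V(I) = (14 + I) + I = 14 + 2*I)
√(2628 + V(P(l(3, 1)))) = √(2628 + (14 + 2*0)) = √(2628 + (14 + 0)) = √(2628 + 14) = √2642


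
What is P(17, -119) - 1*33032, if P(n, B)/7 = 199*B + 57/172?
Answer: -34193029/172 ≈ -1.9880e+5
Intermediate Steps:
P(n, B) = 399/172 + 1393*B (P(n, B) = 7*(199*B + 57/172) = 7*(57/172 + 199*B) = 399/172 + 1393*B)
P(17, -119) - 1*33032 = (399/172 + 1393*(-119)) - 1*33032 = (399/172 - 165767) - 33032 = -28511525/172 - 33032 = -34193029/172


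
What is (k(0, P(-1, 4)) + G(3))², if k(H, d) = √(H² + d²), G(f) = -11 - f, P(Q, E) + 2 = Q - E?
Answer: 49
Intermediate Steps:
P(Q, E) = -2 + Q - E (P(Q, E) = -2 + (Q - E) = -2 + Q - E)
(k(0, P(-1, 4)) + G(3))² = (√(0² + (-2 - 1 - 1*4)²) + (-11 - 1*3))² = (√(0 + (-2 - 1 - 4)²) + (-11 - 3))² = (√(0 + (-7)²) - 14)² = (√(0 + 49) - 14)² = (√49 - 14)² = (7 - 14)² = (-7)² = 49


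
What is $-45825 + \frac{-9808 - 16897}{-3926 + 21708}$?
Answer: $- \frac{814886855}{17782} \approx -45827.0$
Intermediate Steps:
$-45825 + \frac{-9808 - 16897}{-3926 + 21708} = -45825 - \frac{26705}{17782} = - \frac{814886855}{17782}$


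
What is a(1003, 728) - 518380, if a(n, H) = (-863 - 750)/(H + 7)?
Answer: -381010913/735 ≈ -5.1838e+5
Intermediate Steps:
a(n, H) = -1613/(7 + H)
a(1003, 728) - 518380 = -1613/(7 + 728) - 518380 = -1613/735 - 518380 = -381010913/735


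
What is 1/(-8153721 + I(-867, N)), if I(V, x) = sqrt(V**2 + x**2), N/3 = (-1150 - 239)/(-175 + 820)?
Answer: -41878417025/341464924482527431 - 215*sqrt(3860972594)/1024394773447582293 ≈ -1.2266e-7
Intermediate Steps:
N = -1389/215 (N = 3*((-1150 - 239)/(-175 + 820)) = 3*(-1389/645) = 3*(-1389*1/645) = 3*(-463/215) = -1389/215 ≈ -6.4605)
1/(-8153721 + I(-867, N)) = 1/(-8153721 + sqrt((-867)**2 + (-1389/215)**2)) = 1/(-8153721 + sqrt(751689 + 1929321/46225)) = 1/(-8153721 + sqrt(34748753346/46225)) = 1/(-8153721 + 3*sqrt(3860972594)/215)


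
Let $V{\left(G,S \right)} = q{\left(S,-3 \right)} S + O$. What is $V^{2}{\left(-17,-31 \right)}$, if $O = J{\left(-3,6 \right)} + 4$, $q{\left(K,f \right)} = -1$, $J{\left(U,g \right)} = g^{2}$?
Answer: $5041$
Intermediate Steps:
$O = 40$ ($O = 6^{2} + 4 = 36 + 4 = 40$)
$V{\left(G,S \right)} = 40 - S$ ($V{\left(G,S \right)} = - S + 40 = 40 - S$)
$V^{2}{\left(-17,-31 \right)} = \left(40 - -31\right)^{2} = \left(40 + 31\right)^{2} = 71^{2} = 5041$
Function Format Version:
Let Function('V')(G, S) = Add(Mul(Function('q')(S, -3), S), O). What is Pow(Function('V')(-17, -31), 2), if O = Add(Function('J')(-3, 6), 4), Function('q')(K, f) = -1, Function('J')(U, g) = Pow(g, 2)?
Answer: 5041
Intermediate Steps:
O = 40 (O = Add(Pow(6, 2), 4) = Add(36, 4) = 40)
Function('V')(G, S) = Add(40, Mul(-1, S)) (Function('V')(G, S) = Add(Mul(-1, S), 40) = Add(40, Mul(-1, S)))
Pow(Function('V')(-17, -31), 2) = Pow(Add(40, Mul(-1, -31)), 2) = Pow(Add(40, 31), 2) = Pow(71, 2) = 5041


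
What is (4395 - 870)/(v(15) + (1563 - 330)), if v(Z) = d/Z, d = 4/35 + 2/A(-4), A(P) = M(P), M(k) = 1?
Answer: 1850625/647399 ≈ 2.8586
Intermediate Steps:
A(P) = 1
d = 74/35 (d = 4/35 + 2/1 = 4*(1/35) + 2*1 = 4/35 + 2 = 74/35 ≈ 2.1143)
v(Z) = 74/(35*Z)
(4395 - 870)/(v(15) + (1563 - 330)) = (4395 - 870)/((74/35)/15 + (1563 - 330)) = 3525/((74/35)*(1/15) + 1233) = 3525/(74/525 + 1233) = 3525/(647399/525) = 3525*(525/647399) = 1850625/647399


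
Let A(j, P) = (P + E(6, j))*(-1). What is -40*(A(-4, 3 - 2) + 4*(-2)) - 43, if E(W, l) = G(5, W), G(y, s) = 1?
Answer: 357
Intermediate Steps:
E(W, l) = 1
A(j, P) = -1 - P (A(j, P) = (P + 1)*(-1) = (1 + P)*(-1) = -1 - P)
-40*(A(-4, 3 - 2) + 4*(-2)) - 43 = -40*((-1 - (3 - 2)) + 4*(-2)) - 43 = -40*((-1 - 1*1) - 8) - 43 = -40*((-1 - 1) - 8) - 43 = -40*(-2 - 8) - 43 = -40*(-10) - 43 = 400 - 43 = 357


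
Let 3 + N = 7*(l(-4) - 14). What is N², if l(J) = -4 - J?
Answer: 10201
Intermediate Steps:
N = -101 (N = -3 + 7*((-4 - 1*(-4)) - 14) = -3 + 7*((-4 + 4) - 14) = -3 + 7*(0 - 14) = -3 + 7*(-14) = -3 - 98 = -101)
N² = (-101)² = 10201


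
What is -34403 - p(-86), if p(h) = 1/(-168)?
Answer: -5779703/168 ≈ -34403.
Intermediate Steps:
p(h) = -1/168
-34403 - p(-86) = -34403 - 1*(-1/168) = -34403 + 1/168 = -5779703/168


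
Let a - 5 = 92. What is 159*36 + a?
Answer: 5821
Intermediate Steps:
a = 97 (a = 5 + 92 = 97)
159*36 + a = 159*36 + 97 = 5724 + 97 = 5821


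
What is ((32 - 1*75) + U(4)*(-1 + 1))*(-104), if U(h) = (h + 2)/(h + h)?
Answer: 4472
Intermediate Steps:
U(h) = (2 + h)/(2*h) (U(h) = (2 + h)/((2*h)) = (2 + h)*(1/(2*h)) = (2 + h)/(2*h))
((32 - 1*75) + U(4)*(-1 + 1))*(-104) = ((32 - 1*75) + ((1/2)*(2 + 4)/4)*(-1 + 1))*(-104) = ((32 - 75) + ((1/2)*(1/4)*6)*0)*(-104) = (-43 + (3/4)*0)*(-104) = (-43 + 0)*(-104) = -43*(-104) = 4472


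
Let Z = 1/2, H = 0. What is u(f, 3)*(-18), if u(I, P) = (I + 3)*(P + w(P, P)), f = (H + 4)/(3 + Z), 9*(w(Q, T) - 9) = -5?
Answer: -5974/7 ≈ -853.43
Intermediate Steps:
w(Q, T) = 76/9 (w(Q, T) = 9 + (⅑)*(-5) = 9 - 5/9 = 76/9)
Z = ½ ≈ 0.50000
f = 8/7 (f = (0 + 4)/(3 + ½) = 4/(7/2) = 4*(2/7) = 8/7 ≈ 1.1429)
u(I, P) = (3 + I)*(76/9 + P) (u(I, P) = (I + 3)*(P + 76/9) = (3 + I)*(76/9 + P))
u(f, 3)*(-18) = (76/3 + 3*3 + (76/9)*(8/7) + (8/7)*3)*(-18) = (76/3 + 9 + 608/63 + 24/7)*(-18) = (2987/63)*(-18) = -5974/7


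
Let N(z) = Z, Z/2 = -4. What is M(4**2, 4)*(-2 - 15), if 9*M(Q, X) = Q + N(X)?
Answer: -136/9 ≈ -15.111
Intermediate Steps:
Z = -8 (Z = 2*(-4) = -8)
N(z) = -8
M(Q, X) = -8/9 + Q/9 (M(Q, X) = (Q - 8)/9 = (-8 + Q)/9 = -8/9 + Q/9)
M(4**2, 4)*(-2 - 15) = (-8/9 + (1/9)*4**2)*(-2 - 15) = (-8/9 + (1/9)*16)*(-17) = (-8/9 + 16/9)*(-17) = (8/9)*(-17) = -136/9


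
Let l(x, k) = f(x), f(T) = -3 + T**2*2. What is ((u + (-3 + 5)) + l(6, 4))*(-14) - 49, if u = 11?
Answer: -1197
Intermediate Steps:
f(T) = -3 + 2*T**2
l(x, k) = -3 + 2*x**2
((u + (-3 + 5)) + l(6, 4))*(-14) - 49 = ((11 + (-3 + 5)) + (-3 + 2*6**2))*(-14) - 49 = ((11 + 2) + (-3 + 2*36))*(-14) - 49 = (13 + (-3 + 72))*(-14) - 49 = (13 + 69)*(-14) - 49 = 82*(-14) - 49 = -1148 - 49 = -1197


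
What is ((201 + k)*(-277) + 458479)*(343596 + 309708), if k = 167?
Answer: 232930968072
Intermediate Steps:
((201 + k)*(-277) + 458479)*(343596 + 309708) = ((201 + 167)*(-277) + 458479)*(343596 + 309708) = (368*(-277) + 458479)*653304 = (-101936 + 458479)*653304 = 356543*653304 = 232930968072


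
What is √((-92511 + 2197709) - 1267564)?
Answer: √837634 ≈ 915.22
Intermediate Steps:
√((-92511 + 2197709) - 1267564) = √(2105198 - 1267564) = √837634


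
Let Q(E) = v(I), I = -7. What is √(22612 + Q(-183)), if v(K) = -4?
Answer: 12*√157 ≈ 150.36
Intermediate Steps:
Q(E) = -4
√(22612 + Q(-183)) = √(22612 - 4) = √22608 = 12*√157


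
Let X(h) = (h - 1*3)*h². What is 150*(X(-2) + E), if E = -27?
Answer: -7050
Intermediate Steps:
X(h) = h²*(-3 + h) (X(h) = (h - 3)*h² = (-3 + h)*h² = h²*(-3 + h))
150*(X(-2) + E) = 150*((-2)²*(-3 - 2) - 27) = 150*(4*(-5) - 27) = 150*(-20 - 27) = 150*(-47) = -7050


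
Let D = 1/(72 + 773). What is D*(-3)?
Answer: -3/845 ≈ -0.0035503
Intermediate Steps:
D = 1/845 ≈ 0.0011834
D*(-3) = (1/845)*(-3) = -3/845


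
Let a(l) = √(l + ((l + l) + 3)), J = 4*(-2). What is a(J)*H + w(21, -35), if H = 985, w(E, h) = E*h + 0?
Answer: -735 + 985*I*√21 ≈ -735.0 + 4513.8*I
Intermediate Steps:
w(E, h) = E*h
J = -8
a(l) = √(3 + 3*l) (a(l) = √(l + (2*l + 3)) = √(l + (3 + 2*l)) = √(3 + 3*l))
a(J)*H + w(21, -35) = √(3 + 3*(-8))*985 + 21*(-35) = √(3 - 24)*985 - 735 = √(-21)*985 - 735 = (I*√21)*985 - 735 = 985*I*√21 - 735 = -735 + 985*I*√21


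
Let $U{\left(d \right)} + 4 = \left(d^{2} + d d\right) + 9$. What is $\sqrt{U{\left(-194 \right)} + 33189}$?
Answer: $\sqrt{108466} \approx 329.34$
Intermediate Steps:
$U{\left(d \right)} = 5 + 2 d^{2}$ ($U{\left(d \right)} = -4 + \left(\left(d^{2} + d d\right) + 9\right) = -4 + \left(\left(d^{2} + d^{2}\right) + 9\right) = -4 + \left(2 d^{2} + 9\right) = -4 + \left(9 + 2 d^{2}\right) = 5 + 2 d^{2}$)
$\sqrt{U{\left(-194 \right)} + 33189} = \sqrt{\left(5 + 2 \left(-194\right)^{2}\right) + 33189} = \sqrt{\left(5 + 2 \cdot 37636\right) + 33189} = \sqrt{\left(5 + 75272\right) + 33189} = \sqrt{75277 + 33189} = \sqrt{108466}$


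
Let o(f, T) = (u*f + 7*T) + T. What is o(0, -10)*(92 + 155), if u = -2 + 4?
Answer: -19760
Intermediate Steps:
u = 2
o(f, T) = 2*f + 8*T (o(f, T) = (2*f + 7*T) + T = 2*f + 8*T)
o(0, -10)*(92 + 155) = (2*0 + 8*(-10))*(92 + 155) = (0 - 80)*247 = -80*247 = -19760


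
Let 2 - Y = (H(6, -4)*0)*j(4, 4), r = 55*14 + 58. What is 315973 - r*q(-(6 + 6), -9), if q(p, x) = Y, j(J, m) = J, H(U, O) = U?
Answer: 314317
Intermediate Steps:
r = 828 (r = 770 + 58 = 828)
Y = 2 (Y = 2 - 6*0*4 = 2 - 0*4 = 2 - 1*0 = 2 + 0 = 2)
q(p, x) = 2
315973 - r*q(-(6 + 6), -9) = 315973 - 828*2 = 315973 - 1*1656 = 315973 - 1656 = 314317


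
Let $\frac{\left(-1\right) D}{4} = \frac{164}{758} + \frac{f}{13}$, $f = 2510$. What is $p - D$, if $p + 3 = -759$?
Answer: $\frac{55050}{4927} \approx 11.173$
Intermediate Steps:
$p = -762$ ($p = -3 - 759 = -762$)
$D = - \frac{3809424}{4927}$ ($D = - 4 \left(\frac{164}{758} + \frac{2510}{13}\right) = - 4 \left(164 \cdot \frac{1}{758} + 2510 \cdot \frac{1}{13}\right) = - 4 \left(\frac{82}{379} + \frac{2510}{13}\right) = \left(-4\right) \frac{952356}{4927} = - \frac{3809424}{4927} \approx -773.17$)
$p - D = -762 - - \frac{3809424}{4927} = -762 + \frac{3809424}{4927} = \frac{55050}{4927}$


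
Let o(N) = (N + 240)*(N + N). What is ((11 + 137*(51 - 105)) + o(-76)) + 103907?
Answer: 71592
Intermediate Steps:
o(N) = 2*N*(240 + N) (o(N) = (240 + N)*(2*N) = 2*N*(240 + N))
((11 + 137*(51 - 105)) + o(-76)) + 103907 = ((11 + 137*(51 - 105)) + 2*(-76)*(240 - 76)) + 103907 = ((11 + 137*(-54)) + 2*(-76)*164) + 103907 = ((11 - 7398) - 24928) + 103907 = (-7387 - 24928) + 103907 = -32315 + 103907 = 71592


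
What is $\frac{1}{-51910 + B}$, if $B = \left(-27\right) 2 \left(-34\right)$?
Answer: $- \frac{1}{50074} \approx -1.997 \cdot 10^{-5}$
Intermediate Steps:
$B = 1836$ ($B = \left(-54\right) \left(-34\right) = 1836$)
$\frac{1}{-51910 + B} = \frac{1}{-51910 + 1836} = \frac{1}{-50074} = - \frac{1}{50074}$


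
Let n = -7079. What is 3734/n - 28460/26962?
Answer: -151072224/95431999 ≈ -1.5830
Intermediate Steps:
3734/n - 28460/26962 = 3734/(-7079) - 28460/26962 = 3734*(-1/7079) - 28460*1/26962 = -3734/7079 - 14230/13481 = -151072224/95431999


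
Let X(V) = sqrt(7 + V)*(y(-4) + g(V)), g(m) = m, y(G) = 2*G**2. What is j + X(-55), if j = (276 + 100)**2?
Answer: 141376 - 92*I*sqrt(3) ≈ 1.4138e+5 - 159.35*I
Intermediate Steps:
X(V) = sqrt(7 + V)*(32 + V) (X(V) = sqrt(7 + V)*(2*(-4)**2 + V) = sqrt(7 + V)*(2*16 + V) = sqrt(7 + V)*(32 + V))
j = 141376 (j = 376**2 = 141376)
j + X(-55) = 141376 + sqrt(7 - 55)*(32 - 55) = 141376 + sqrt(-48)*(-23) = 141376 + (4*I*sqrt(3))*(-23) = 141376 - 92*I*sqrt(3)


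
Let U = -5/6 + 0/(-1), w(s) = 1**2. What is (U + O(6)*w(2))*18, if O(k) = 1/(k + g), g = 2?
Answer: -51/4 ≈ -12.750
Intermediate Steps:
w(s) = 1
O(k) = 1/(2 + k) (O(k) = 1/(k + 2) = 1/(2 + k))
U = -5/6 (U = -5*1/6 + 0*(-1) = -5/6 + 0 = -5/6 ≈ -0.83333)
(U + O(6)*w(2))*18 = (-5/6 + 1/(2 + 6))*18 = (-5/6 + 1/8)*18 = -17/24*18 = -51/4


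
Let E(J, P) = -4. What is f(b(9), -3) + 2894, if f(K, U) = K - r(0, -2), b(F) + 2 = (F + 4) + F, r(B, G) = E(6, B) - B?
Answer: 2918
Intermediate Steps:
r(B, G) = -4 - B
b(F) = 2 + 2*F (b(F) = -2 + ((F + 4) + F) = -2 + ((4 + F) + F) = -2 + (4 + 2*F) = 2 + 2*F)
f(K, U) = 4 + K (f(K, U) = K - (-4 - 1*0) = K - (-4 + 0) = K - 1*(-4) = K + 4 = 4 + K)
f(b(9), -3) + 2894 = (4 + (2 + 2*9)) + 2894 = (4 + (2 + 18)) + 2894 = (4 + 20) + 2894 = 24 + 2894 = 2918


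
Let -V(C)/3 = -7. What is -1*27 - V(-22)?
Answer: -48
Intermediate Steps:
V(C) = 21 (V(C) = -3*(-7) = 21)
-1*27 - V(-22) = -1*27 - 1*21 = -27 - 21 = -48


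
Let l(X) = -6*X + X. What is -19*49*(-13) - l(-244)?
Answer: 10883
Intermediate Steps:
l(X) = -5*X
-19*49*(-13) - l(-244) = -19*49*(-13) - (-5)*(-244) = -931*(-13) - 1*1220 = 12103 - 1220 = 10883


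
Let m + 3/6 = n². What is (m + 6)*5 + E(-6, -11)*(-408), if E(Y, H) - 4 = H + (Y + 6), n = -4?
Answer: 5927/2 ≈ 2963.5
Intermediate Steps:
m = 31/2 (m = -½ + (-4)² = -½ + 16 = 31/2 ≈ 15.500)
E(Y, H) = 10 + H + Y (E(Y, H) = 4 + (H + (Y + 6)) = 4 + (H + (6 + Y)) = 4 + (6 + H + Y) = 10 + H + Y)
(m + 6)*5 + E(-6, -11)*(-408) = (31/2 + 6)*5 + (10 - 11 - 6)*(-408) = (43/2)*5 - 7*(-408) = 215/2 + 2856 = 5927/2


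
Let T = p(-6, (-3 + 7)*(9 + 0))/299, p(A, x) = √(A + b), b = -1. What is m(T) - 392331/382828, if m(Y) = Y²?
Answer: -35077463527/34225206028 ≈ -1.0249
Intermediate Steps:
p(A, x) = √(-1 + A) (p(A, x) = √(A - 1) = √(-1 + A))
T = I*√7/299 (T = √(-1 - 6)/299 = √(-7)*(1/299) = (I*√7)*(1/299) = I*√7/299 ≈ 0.0088487*I)
m(T) - 392331/382828 = (I*√7/299)² - 392331/382828 = -7/89401 - 392331*1/382828 = -7/89401 - 392331/382828 = -35077463527/34225206028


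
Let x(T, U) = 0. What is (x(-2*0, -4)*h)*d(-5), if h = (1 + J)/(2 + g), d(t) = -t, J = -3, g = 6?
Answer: 0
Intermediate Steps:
h = -1/4 (h = (1 - 3)/(2 + 6) = -2/8 = -2*1/8 = -1/4 ≈ -0.25000)
(x(-2*0, -4)*h)*d(-5) = (0*(-1/4))*(-1*(-5)) = 0*5 = 0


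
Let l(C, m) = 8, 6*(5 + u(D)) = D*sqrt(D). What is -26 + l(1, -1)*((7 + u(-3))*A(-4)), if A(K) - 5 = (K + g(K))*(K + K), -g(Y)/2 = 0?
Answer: 566 - 148*I*sqrt(3) ≈ 566.0 - 256.34*I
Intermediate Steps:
u(D) = -5 + D**(3/2)/6 (u(D) = -5 + (D*sqrt(D))/6 = -5 + D**(3/2)/6)
g(Y) = 0 (g(Y) = -2*0 = 0)
A(K) = 5 + 2*K**2 (A(K) = 5 + (K + 0)*(K + K) = 5 + K*(2*K) = 5 + 2*K**2)
-26 + l(1, -1)*((7 + u(-3))*A(-4)) = -26 + 8*((7 + (-5 + (-3)**(3/2)/6))*(5 + 2*(-4)**2)) = -26 + 8*((7 + (-5 + (-3*I*sqrt(3))/6))*(5 + 2*16)) = -26 + 8*((7 + (-5 - I*sqrt(3)/2))*(5 + 32)) = -26 + 8*((2 - I*sqrt(3)/2)*37) = -26 + 8*(74 - 37*I*sqrt(3)/2) = -26 + (592 - 148*I*sqrt(3)) = 566 - 148*I*sqrt(3)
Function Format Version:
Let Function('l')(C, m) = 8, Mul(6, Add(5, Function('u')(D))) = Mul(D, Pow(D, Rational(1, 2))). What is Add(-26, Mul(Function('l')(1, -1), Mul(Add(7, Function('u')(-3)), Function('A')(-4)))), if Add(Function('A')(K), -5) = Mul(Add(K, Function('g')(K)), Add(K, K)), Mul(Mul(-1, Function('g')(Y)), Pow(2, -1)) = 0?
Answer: Add(566, Mul(-148, I, Pow(3, Rational(1, 2)))) ≈ Add(566.00, Mul(-256.34, I))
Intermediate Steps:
Function('u')(D) = Add(-5, Mul(Rational(1, 6), Pow(D, Rational(3, 2)))) (Function('u')(D) = Add(-5, Mul(Rational(1, 6), Mul(D, Pow(D, Rational(1, 2))))) = Add(-5, Mul(Rational(1, 6), Pow(D, Rational(3, 2)))))
Function('g')(Y) = 0 (Function('g')(Y) = Mul(-2, 0) = 0)
Function('A')(K) = Add(5, Mul(2, Pow(K, 2))) (Function('A')(K) = Add(5, Mul(Add(K, 0), Add(K, K))) = Add(5, Mul(K, Mul(2, K))) = Add(5, Mul(2, Pow(K, 2))))
Add(-26, Mul(Function('l')(1, -1), Mul(Add(7, Function('u')(-3)), Function('A')(-4)))) = Add(-26, Mul(8, Mul(Add(7, Add(-5, Mul(Rational(1, 6), Pow(-3, Rational(3, 2))))), Add(5, Mul(2, Pow(-4, 2)))))) = Add(-26, Mul(8, Mul(Add(7, Add(-5, Mul(Rational(1, 6), Mul(-3, I, Pow(3, Rational(1, 2)))))), Add(5, Mul(2, 16))))) = Add(-26, Mul(8, Mul(Add(7, Add(-5, Mul(Rational(-1, 2), I, Pow(3, Rational(1, 2))))), Add(5, 32)))) = Add(-26, Mul(8, Mul(Add(2, Mul(Rational(-1, 2), I, Pow(3, Rational(1, 2)))), 37))) = Add(-26, Mul(8, Add(74, Mul(Rational(-37, 2), I, Pow(3, Rational(1, 2)))))) = Add(-26, Add(592, Mul(-148, I, Pow(3, Rational(1, 2))))) = Add(566, Mul(-148, I, Pow(3, Rational(1, 2))))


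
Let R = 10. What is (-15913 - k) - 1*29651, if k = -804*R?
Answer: -37524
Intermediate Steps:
k = -8040 (k = -804*10 = -8040)
(-15913 - k) - 1*29651 = (-15913 - 1*(-8040)) - 1*29651 = (-15913 + 8040) - 29651 = -7873 - 29651 = -37524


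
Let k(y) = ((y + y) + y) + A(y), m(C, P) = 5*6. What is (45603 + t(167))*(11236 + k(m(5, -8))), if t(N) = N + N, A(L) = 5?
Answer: 520512147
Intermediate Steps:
m(C, P) = 30
t(N) = 2*N
k(y) = 5 + 3*y (k(y) = ((y + y) + y) + 5 = (2*y + y) + 5 = 3*y + 5 = 5 + 3*y)
(45603 + t(167))*(11236 + k(m(5, -8))) = (45603 + 2*167)*(11236 + (5 + 3*30)) = (45603 + 334)*(11236 + (5 + 90)) = 45937*(11236 + 95) = 45937*11331 = 520512147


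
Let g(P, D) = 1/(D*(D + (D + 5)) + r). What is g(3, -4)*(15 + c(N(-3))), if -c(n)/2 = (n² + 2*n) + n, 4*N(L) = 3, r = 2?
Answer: 75/112 ≈ 0.66964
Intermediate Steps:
N(L) = ¾ (N(L) = (¼)*3 = ¾)
c(n) = -6*n - 2*n² (c(n) = -2*((n² + 2*n) + n) = -2*(n² + 3*n) = -6*n - 2*n²)
g(P, D) = 1/(2 + D*(5 + 2*D)) (g(P, D) = 1/(D*(D + (D + 5)) + 2) = 1/(D*(D + (5 + D)) + 2) = 1/(D*(5 + 2*D) + 2) = 1/(2 + D*(5 + 2*D)))
g(3, -4)*(15 + c(N(-3))) = (15 - 2*¾*(3 + ¾))/(2 + 2*(-4)² + 5*(-4)) = (15 - 2*¾*15/4)/(2 + 2*16 - 20) = (15 - 45/8)/(2 + 32 - 20) = (75/8)/14 = (1/14)*(75/8) = 75/112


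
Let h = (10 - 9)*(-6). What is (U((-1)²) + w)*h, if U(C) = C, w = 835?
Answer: -5016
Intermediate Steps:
h = -6 (h = 1*(-6) = -6)
(U((-1)²) + w)*h = ((-1)² + 835)*(-6) = (1 + 835)*(-6) = 836*(-6) = -5016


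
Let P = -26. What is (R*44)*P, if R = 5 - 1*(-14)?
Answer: -21736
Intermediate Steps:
R = 19 (R = 5 + 14 = 19)
(R*44)*P = (19*44)*(-26) = 836*(-26) = -21736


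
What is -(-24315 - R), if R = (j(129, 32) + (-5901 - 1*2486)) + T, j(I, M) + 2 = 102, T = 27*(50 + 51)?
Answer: 18755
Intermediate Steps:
T = 2727 (T = 27*101 = 2727)
j(I, M) = 100 (j(I, M) = -2 + 102 = 100)
R = -5560 (R = (100 + (-5901 - 1*2486)) + 2727 = (100 + (-5901 - 2486)) + 2727 = (100 - 8387) + 2727 = -8287 + 2727 = -5560)
-(-24315 - R) = -(-24315 - 1*(-5560)) = -(-24315 + 5560) = -1*(-18755) = 18755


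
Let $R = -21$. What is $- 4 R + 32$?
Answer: $116$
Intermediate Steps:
$- 4 R + 32 = \left(-4\right) \left(-21\right) + 32 = 84 + 32 = 116$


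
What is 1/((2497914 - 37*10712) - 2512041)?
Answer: -1/410471 ≈ -2.4362e-6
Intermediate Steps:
1/((2497914 - 37*10712) - 2512041) = 1/((2497914 - 396344) - 2512041) = 1/(2101570 - 2512041) = 1/(-410471) = -1/410471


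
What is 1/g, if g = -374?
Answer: -1/374 ≈ -0.0026738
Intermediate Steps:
1/g = 1/(-374) = -1/374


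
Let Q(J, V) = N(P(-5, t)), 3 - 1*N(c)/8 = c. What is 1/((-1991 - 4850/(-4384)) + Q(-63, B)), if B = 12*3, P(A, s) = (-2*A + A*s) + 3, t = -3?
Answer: -2192/4800247 ≈ -0.00045664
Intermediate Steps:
P(A, s) = 3 - 2*A + A*s
B = 36
N(c) = 24 - 8*c
Q(J, V) = -200 (Q(J, V) = 24 - 8*(3 - 2*(-5) - 5*(-3)) = 24 - 8*(3 + 10 + 15) = 24 - 8*28 = 24 - 224 = -200)
1/((-1991 - 4850/(-4384)) + Q(-63, B)) = 1/((-1991 - 4850/(-4384)) - 200) = 1/((-1991 - 4850*(-1/4384)) - 200) = 1/((-1991 + 2425/2192) - 200) = 1/(-4361847/2192 - 200) = 1/(-4800247/2192) = -2192/4800247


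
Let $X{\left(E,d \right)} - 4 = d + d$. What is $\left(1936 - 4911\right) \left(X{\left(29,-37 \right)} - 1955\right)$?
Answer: $6024375$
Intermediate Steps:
$X{\left(E,d \right)} = 4 + 2 d$ ($X{\left(E,d \right)} = 4 + \left(d + d\right) = 4 + 2 d$)
$\left(1936 - 4911\right) \left(X{\left(29,-37 \right)} - 1955\right) = \left(1936 - 4911\right) \left(\left(4 + 2 \left(-37\right)\right) - 1955\right) = - 2975 \left(\left(4 - 74\right) - 1955\right) = - 2975 \left(-70 - 1955\right) = \left(-2975\right) \left(-2025\right) = 6024375$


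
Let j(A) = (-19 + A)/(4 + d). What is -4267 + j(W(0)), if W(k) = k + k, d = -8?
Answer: -17049/4 ≈ -4262.3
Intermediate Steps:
W(k) = 2*k
j(A) = 19/4 - A/4 (j(A) = (-19 + A)/(4 - 8) = (-19 + A)/(-4) = (-19 + A)*(-¼) = 19/4 - A/4)
-4267 + j(W(0)) = -4267 + (19/4 - 0/2) = -4267 + (19/4 - ¼*0) = -4267 + (19/4 + 0) = -4267 + 19/4 = -17049/4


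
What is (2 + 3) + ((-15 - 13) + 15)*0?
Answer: 5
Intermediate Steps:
(2 + 3) + ((-15 - 13) + 15)*0 = 5 + (-28 + 15)*0 = 5 - 13*0 = 5 + 0 = 5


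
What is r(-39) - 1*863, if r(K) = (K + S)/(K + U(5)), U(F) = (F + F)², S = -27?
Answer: -52709/61 ≈ -864.08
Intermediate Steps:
U(F) = 4*F² (U(F) = (2*F)² = 4*F²)
r(K) = (-27 + K)/(100 + K) (r(K) = (K - 27)/(K + 4*5²) = (-27 + K)/(K + 4*25) = (-27 + K)/(K + 100) = (-27 + K)/(100 + K))
r(-39) - 1*863 = (-27 - 39)/(100 - 39) - 1*863 = -66/61 - 863 = -52709/61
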